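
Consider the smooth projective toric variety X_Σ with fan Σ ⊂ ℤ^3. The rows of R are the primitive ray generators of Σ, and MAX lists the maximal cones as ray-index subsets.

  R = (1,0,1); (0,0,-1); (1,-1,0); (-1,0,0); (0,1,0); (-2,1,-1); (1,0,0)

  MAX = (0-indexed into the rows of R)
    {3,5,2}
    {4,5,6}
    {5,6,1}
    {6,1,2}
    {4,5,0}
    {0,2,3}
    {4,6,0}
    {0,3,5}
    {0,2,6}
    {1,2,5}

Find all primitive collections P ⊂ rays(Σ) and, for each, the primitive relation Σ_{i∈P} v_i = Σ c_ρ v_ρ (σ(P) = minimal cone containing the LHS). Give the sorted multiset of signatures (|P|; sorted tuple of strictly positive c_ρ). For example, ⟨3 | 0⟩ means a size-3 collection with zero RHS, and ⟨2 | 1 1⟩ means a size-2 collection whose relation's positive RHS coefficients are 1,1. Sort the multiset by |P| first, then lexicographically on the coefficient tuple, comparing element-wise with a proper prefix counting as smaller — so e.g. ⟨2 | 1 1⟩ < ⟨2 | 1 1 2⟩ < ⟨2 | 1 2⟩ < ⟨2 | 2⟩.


Σ has 9 primitive collections:

  P={3,6}:  v_{3} + v_{6} = 0 ; sig = ⟨2 | 0⟩
  P={0,1}:  v_{0} + v_{1} = v_{6} ; sig = ⟨2 | 1⟩
  P={2,4}:  v_{2} + v_{4} = v_{6} ; sig = ⟨2 | 1⟩
  P={1,3}:  v_{1} + v_{3} = v_{2} + v_{5} ; sig = ⟨2 | 1 1⟩
  P={3,4}:  v_{3} + v_{4} = v_{0} + v_{5} ; sig = ⟨2 | 1 1⟩
  P={1,4}:  v_{1} + v_{4} = v_{5} + 2·v_{6} ; sig = ⟨2 | 1 2⟩
  P={0,2,5}:  v_{0} + v_{2} + v_{5} = 0 ; sig = ⟨3 | 0⟩
  P={0,5,6}:  v_{0} + v_{5} + v_{6} = v_{4} ; sig = ⟨3 | 1⟩
  P={2,5,6}:  v_{2} + v_{5} + v_{6} = v_{1} ; sig = ⟨3 | 1⟩

Signatures (|P|; sorted positive RHS coefficients), sorted:
    |P|=2: 6 collections, coeffs (), (1), (1), (1,1), (1,1), (1,2)
    |P|=3: 3 collections, coeffs (), (1), (1)


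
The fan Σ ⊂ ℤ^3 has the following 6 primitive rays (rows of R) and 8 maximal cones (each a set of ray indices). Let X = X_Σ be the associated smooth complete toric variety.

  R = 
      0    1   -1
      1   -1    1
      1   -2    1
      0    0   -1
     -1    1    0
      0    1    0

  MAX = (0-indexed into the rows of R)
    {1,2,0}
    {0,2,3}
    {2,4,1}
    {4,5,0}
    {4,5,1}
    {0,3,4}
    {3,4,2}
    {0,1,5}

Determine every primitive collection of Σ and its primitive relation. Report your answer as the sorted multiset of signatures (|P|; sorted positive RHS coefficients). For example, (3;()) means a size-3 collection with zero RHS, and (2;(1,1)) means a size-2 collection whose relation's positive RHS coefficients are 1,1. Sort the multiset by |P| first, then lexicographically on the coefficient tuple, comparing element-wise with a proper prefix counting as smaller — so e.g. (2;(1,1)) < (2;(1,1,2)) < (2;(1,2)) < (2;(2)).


Primitive collections (5):

  • {2,5}:  v_{2} + v_{5} = v_{1}  ⟹  sig = (2;(1))
  • {3,5}:  v_{3} + v_{5} = v_{0}  ⟹  sig = (2;(1))
  • {1,3}:  v_{1} + v_{3} = v_{0} + v_{2}  ⟹  sig = (2;(1,1))
  • {0,2,4}:  v_{0} + v_{2} + v_{4} = 0  ⟹  sig = (3;())
  • {0,1,4}:  v_{0} + v_{1} + v_{4} = v_{5}  ⟹  sig = (3;(1))

Hence PRS(X_Σ) =
[(2;(1)), (2;(1)), (2;(1,1)), (3;()), (3;(1))]


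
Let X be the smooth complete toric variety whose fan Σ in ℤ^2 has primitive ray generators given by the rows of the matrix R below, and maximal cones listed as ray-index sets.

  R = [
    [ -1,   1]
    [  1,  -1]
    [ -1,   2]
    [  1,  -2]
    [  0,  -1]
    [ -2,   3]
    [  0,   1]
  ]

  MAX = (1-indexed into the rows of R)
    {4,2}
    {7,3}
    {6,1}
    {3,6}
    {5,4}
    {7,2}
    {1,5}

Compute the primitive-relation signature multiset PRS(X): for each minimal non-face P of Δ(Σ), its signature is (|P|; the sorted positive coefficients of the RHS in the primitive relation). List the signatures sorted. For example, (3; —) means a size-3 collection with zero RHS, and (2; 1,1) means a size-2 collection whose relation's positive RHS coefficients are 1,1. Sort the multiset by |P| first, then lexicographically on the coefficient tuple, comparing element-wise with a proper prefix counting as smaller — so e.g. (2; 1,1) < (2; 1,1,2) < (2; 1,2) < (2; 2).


The 14 primitive collections of Σ (r=7, n=2):

  P={1,2}:  v_{1} + v_{2} = 0  →  sig = (2; —)
  P={3,4}:  v_{3} + v_{4} = 0  →  sig = (2; —)
  P={5,7}:  v_{5} + v_{7} = 0  →  sig = (2; —)
  P={1,3}:  v_{1} + v_{3} = v_{6}  →  sig = (2; 1)
  P={1,4}:  v_{1} + v_{4} = v_{5}  →  sig = (2; 1)
  P={1,7}:  v_{1} + v_{7} = v_{3}  →  sig = (2; 1)
  P={2,3}:  v_{2} + v_{3} = v_{7}  →  sig = (2; 1)
  P={2,5}:  v_{2} + v_{5} = v_{4}  →  sig = (2; 1)
  P={2,6}:  v_{2} + v_{6} = v_{3}  →  sig = (2; 1)
  P={3,5}:  v_{3} + v_{5} = v_{1}  →  sig = (2; 1)
  P={4,6}:  v_{4} + v_{6} = v_{1}  →  sig = (2; 1)
  P={4,7}:  v_{4} + v_{7} = v_{2}  →  sig = (2; 1)
  P={5,6}:  v_{5} + v_{6} = 2·v_{1}  →  sig = (2; 2)
  P={6,7}:  v_{6} + v_{7} = 2·v_{3}  →  sig = (2; 2)

so the primitive-relation signature multiset is
    |P|=2: 14 collections, coeffs (), (), (), (1), (1), (1), (1), (1), (1), (1), (1), (1), (2), (2)


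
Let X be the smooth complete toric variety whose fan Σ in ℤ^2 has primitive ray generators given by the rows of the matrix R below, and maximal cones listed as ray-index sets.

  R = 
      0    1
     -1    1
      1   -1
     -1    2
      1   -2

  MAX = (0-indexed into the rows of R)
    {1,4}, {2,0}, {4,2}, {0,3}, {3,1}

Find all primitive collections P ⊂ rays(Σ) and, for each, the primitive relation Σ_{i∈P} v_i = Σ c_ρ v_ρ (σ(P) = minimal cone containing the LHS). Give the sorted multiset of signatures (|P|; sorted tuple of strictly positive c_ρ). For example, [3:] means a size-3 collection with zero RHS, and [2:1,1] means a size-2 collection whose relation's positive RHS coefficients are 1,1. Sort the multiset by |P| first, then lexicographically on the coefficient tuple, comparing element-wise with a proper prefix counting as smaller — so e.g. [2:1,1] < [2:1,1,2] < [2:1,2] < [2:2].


Σ has 5 primitive collections:

  P = {1,2}:  v_{1} + v_{2} = 0 ; sig = [2:]
  P = {3,4}:  v_{3} + v_{4} = 0 ; sig = [2:]
  P = {0,1}:  v_{0} + v_{1} = v_{3} ; sig = [2:1]
  P = {0,4}:  v_{0} + v_{4} = v_{2} ; sig = [2:1]
  P = {2,3}:  v_{2} + v_{3} = v_{0} ; sig = [2:1]

Sorted signature multiset PRS(X):
[[2:], [2:], [2:1], [2:1], [2:1]]


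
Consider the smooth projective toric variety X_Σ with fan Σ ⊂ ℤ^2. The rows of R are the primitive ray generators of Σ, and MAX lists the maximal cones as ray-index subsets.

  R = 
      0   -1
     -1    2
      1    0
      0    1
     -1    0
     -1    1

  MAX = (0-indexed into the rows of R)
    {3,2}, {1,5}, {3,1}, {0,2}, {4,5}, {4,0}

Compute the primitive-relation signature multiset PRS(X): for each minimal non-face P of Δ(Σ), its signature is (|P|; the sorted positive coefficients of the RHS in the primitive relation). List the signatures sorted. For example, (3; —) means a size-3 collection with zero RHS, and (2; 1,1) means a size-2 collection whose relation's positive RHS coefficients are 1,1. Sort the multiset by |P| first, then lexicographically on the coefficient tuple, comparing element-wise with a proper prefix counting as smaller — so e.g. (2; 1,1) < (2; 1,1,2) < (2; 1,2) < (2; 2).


Primitive collections (9):

  • {0,3}:  v_{0} + v_{3} = 0  ⟹  sig = (2; —)
  • {2,4}:  v_{2} + v_{4} = 0  ⟹  sig = (2; —)
  • {0,1}:  v_{0} + v_{1} = v_{5}  ⟹  sig = (2; 1)
  • {0,5}:  v_{0} + v_{5} = v_{4}  ⟹  sig = (2; 1)
  • {2,5}:  v_{2} + v_{5} = v_{3}  ⟹  sig = (2; 1)
  • {3,4}:  v_{3} + v_{4} = v_{5}  ⟹  sig = (2; 1)
  • {3,5}:  v_{3} + v_{5} = v_{1}  ⟹  sig = (2; 1)
  • {1,2}:  v_{1} + v_{2} = 2·v_{3}  ⟹  sig = (2; 2)
  • {1,4}:  v_{1} + v_{4} = 2·v_{5}  ⟹  sig = (2; 2)

Hence PRS(X_Σ) =
{ (2; —) ×2,  (2; 1) ×5,  (2; 2) ×2 }


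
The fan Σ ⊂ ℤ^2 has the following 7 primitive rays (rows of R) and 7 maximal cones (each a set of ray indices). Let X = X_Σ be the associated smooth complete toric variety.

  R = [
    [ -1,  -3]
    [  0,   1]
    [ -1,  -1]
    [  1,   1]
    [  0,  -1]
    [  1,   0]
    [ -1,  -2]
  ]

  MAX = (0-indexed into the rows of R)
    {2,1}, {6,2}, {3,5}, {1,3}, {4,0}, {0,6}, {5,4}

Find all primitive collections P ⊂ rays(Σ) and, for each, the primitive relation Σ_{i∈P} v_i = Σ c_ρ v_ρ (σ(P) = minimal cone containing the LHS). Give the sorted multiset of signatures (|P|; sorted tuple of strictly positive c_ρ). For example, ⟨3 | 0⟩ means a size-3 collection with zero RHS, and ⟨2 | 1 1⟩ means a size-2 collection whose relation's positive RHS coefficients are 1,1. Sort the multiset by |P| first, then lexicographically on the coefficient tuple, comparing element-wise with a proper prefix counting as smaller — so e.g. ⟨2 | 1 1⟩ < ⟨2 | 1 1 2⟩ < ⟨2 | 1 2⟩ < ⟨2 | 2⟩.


The 14 primitive collections of Σ (r=7, n=2):

  • {1,4}:  v_{1} + v_{4} = 0  →  sig = ⟨2 | 0⟩
  • {2,3}:  v_{2} + v_{3} = 0  →  sig = ⟨2 | 0⟩
  • {0,1}:  v_{0} + v_{1} = v_{6}  →  sig = ⟨2 | 1⟩
  • {1,5}:  v_{1} + v_{5} = v_{3}  →  sig = ⟨2 | 1⟩
  • {1,6}:  v_{1} + v_{6} = v_{2}  →  sig = ⟨2 | 1⟩
  • {2,4}:  v_{2} + v_{4} = v_{6}  →  sig = ⟨2 | 1⟩
  • {2,5}:  v_{2} + v_{5} = v_{4}  →  sig = ⟨2 | 1⟩
  • {3,4}:  v_{3} + v_{4} = v_{5}  →  sig = ⟨2 | 1⟩
  • {3,6}:  v_{3} + v_{6} = v_{4}  →  sig = ⟨2 | 1⟩
  • {4,6}:  v_{4} + v_{6} = v_{0}  →  sig = ⟨2 | 1⟩
  • {0,2}:  v_{0} + v_{2} = 2·v_{6}  →  sig = ⟨2 | 2⟩
  • {0,3}:  v_{0} + v_{3} = 2·v_{4}  →  sig = ⟨2 | 2⟩
  • {5,6}:  v_{5} + v_{6} = 2·v_{4}  →  sig = ⟨2 | 2⟩
  • {0,5}:  v_{0} + v_{5} = 3·v_{4}  →  sig = ⟨2 | 3⟩

so the primitive-relation signature multiset is
    ⟨2 | 0⟩
    ⟨2 | 0⟩
    ⟨2 | 1⟩
    ⟨2 | 1⟩
    ⟨2 | 1⟩
    ⟨2 | 1⟩
    ⟨2 | 1⟩
    ⟨2 | 1⟩
    ⟨2 | 1⟩
    ⟨2 | 1⟩
    ⟨2 | 2⟩
    ⟨2 | 2⟩
    ⟨2 | 2⟩
    ⟨2 | 3⟩


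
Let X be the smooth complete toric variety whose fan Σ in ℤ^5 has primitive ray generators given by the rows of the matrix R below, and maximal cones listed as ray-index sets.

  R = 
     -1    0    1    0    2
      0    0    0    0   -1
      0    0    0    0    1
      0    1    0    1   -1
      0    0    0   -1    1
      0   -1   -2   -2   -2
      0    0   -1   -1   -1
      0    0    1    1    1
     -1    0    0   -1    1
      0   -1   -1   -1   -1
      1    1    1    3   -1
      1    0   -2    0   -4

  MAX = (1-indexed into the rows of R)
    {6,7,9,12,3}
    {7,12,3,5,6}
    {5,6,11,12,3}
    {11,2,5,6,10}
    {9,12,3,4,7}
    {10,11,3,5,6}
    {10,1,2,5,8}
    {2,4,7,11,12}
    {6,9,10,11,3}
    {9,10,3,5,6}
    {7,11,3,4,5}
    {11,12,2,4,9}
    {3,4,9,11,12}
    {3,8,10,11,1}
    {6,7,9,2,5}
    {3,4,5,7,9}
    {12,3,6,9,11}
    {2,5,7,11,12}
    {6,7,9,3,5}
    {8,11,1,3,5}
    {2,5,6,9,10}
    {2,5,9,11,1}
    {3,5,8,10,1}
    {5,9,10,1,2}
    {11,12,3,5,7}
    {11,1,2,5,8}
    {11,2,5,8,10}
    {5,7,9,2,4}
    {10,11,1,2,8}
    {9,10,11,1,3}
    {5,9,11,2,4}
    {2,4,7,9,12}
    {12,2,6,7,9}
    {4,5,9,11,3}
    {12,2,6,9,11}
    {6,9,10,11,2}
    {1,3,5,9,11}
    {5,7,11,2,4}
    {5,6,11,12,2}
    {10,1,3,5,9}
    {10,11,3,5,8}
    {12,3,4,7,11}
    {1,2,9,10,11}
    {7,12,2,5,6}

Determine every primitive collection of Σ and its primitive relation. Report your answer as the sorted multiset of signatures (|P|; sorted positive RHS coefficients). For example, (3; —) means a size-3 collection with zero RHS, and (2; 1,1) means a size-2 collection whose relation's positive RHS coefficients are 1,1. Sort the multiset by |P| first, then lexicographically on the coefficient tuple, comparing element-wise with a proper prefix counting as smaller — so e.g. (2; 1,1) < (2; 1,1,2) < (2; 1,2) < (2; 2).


Δ(Σ) — 12 vertices, 21 min non-faces:

  P = {2,3}:  v_{2} + v_{3} = 0  ⇒ sig = (2; —)
  P = {7,8}:  v_{7} + v_{8} = 0  ⇒ sig = (2; —)
  P = {1,7}:  v_{1} + v_{7} = v_{9}  ⇒ sig = (2; 1)
  P = {6,8}:  v_{6} + v_{8} = v_{10}  ⇒ sig = (2; 1)
  P = {7,10}:  v_{7} + v_{10} = v_{6}  ⇒ sig = (2; 1)
  P = {8,9}:  v_{8} + v_{9} = v_{1}  ⇒ sig = (2; 1)
  P = {1,6}:  v_{1} + v_{6} = v_{9} + v_{10}  ⇒ sig = (2; 1,1)
  P = {4,6}:  v_{4} + v_{6} = v_{9} + v_{12}  ⇒ sig = (2; 1,1)
  P = {4,8}:  v_{4} + v_{8} = v_{9} + v_{11}  ⇒ sig = (2; 1,1)
  P = {8,12}:  v_{8} + v_{12} = v_{6} + v_{11}  ⇒ sig = (2; 1,1)
  P = {1,12}:  v_{1} + v_{12} = v_{6} + v_{9} + v_{11}  ⇒ sig = (2; 1,1,1)
  P = {4,10}:  v_{4} + v_{10} = v_{6} + v_{9} + v_{11}  ⇒ sig = (2; 1,1,1)
  P = {1,4}:  v_{1} + v_{4} = 2·v_{9} + v_{11}  ⇒ sig = (2; 1,2)
  P = {10,12}:  v_{10} + v_{12} = 2·v_{6} + v_{11}  ⇒ sig = (2; 1,2)
  P = {6,7,11}:  v_{6} + v_{7} + v_{11} = v_{12}  ⇒ sig = (3; 1)
  P = {7,9,11}:  v_{7} + v_{9} + v_{11} = v_{4}  ⇒ sig = (3; 1)
  P = {4,5,12}:  v_{4} + v_{5} + v_{12} = 3·v_{7} + v_{11}  ⇒ sig = (3; 1,3)
  P = {5,9,12}:  v_{5} + v_{9} + v_{12} = 2·v_{7}  ⇒ sig = (3; 2)
  P = {5,9,10,11}:  v_{5} + v_{9} + v_{10} + v_{11} = 0  ⇒ sig = (4; —)
  P = {1,5,10,11}:  v_{1} + v_{5} + v_{10} + v_{11} = v_{8}  ⇒ sig = (4; 1)
  P = {5,6,9,11}:  v_{5} + v_{6} + v_{9} + v_{11} = v_{7}  ⇒ sig = (4; 1)

Sorted signature multiset PRS(X):
    |P|=2: 14 collections, coeffs (), (), (1), (1), (1), (1), (1,1), (1,1), (1,1), (1,1), (1,1,1), (1,1,1), (1,2), (1,2)
    |P|=3: 4 collections, coeffs (1), (1), (1,3), (2)
    |P|=4: 3 collections, coeffs (), (1), (1)


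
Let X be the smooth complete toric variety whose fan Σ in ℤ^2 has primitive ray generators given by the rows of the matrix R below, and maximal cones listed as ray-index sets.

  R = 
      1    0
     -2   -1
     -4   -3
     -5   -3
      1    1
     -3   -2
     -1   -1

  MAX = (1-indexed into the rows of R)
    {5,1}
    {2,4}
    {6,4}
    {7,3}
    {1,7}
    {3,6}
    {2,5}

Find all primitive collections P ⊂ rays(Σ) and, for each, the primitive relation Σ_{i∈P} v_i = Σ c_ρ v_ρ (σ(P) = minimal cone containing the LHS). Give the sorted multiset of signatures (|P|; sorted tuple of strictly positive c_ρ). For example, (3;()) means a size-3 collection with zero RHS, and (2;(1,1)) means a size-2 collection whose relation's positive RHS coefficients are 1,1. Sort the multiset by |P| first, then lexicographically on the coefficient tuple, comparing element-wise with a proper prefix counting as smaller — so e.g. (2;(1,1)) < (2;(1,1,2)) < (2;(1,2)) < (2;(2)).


Σ has 14 primitive collections:

  P={5,7}:  v_{5} + v_{7} = 0  →  sig = (2;())
  P={1,2}:  v_{1} + v_{2} = v_{7}  →  sig = (2;(1))
  P={1,4}:  v_{1} + v_{4} = v_{3}  →  sig = (2;(1))
  P={2,6}:  v_{2} + v_{6} = v_{4}  →  sig = (2;(1))
  P={2,7}:  v_{2} + v_{7} = v_{6}  →  sig = (2;(1))
  P={3,5}:  v_{3} + v_{5} = v_{6}  →  sig = (2;(1))
  P={5,6}:  v_{5} + v_{6} = v_{2}  →  sig = (2;(1))
  P={6,7}:  v_{6} + v_{7} = v_{3}  →  sig = (2;(1))
  P={1,6}:  v_{1} + v_{6} = 2·v_{7}  →  sig = (2;(2))
  P={2,3}:  v_{2} + v_{3} = 2·v_{6}  →  sig = (2;(2))
  P={4,5}:  v_{4} + v_{5} = 2·v_{2}  →  sig = (2;(2))
  P={4,7}:  v_{4} + v_{7} = 2·v_{6}  →  sig = (2;(2))
  P={1,3}:  v_{1} + v_{3} = 3·v_{7}  →  sig = (2;(3))
  P={3,4}:  v_{3} + v_{4} = 3·v_{6}  →  sig = (2;(3))

Hence PRS(X_Σ) =
{ (2;()),  (2;(1)) ×7,  (2;(2)) ×4,  (2;(3)) ×2 }


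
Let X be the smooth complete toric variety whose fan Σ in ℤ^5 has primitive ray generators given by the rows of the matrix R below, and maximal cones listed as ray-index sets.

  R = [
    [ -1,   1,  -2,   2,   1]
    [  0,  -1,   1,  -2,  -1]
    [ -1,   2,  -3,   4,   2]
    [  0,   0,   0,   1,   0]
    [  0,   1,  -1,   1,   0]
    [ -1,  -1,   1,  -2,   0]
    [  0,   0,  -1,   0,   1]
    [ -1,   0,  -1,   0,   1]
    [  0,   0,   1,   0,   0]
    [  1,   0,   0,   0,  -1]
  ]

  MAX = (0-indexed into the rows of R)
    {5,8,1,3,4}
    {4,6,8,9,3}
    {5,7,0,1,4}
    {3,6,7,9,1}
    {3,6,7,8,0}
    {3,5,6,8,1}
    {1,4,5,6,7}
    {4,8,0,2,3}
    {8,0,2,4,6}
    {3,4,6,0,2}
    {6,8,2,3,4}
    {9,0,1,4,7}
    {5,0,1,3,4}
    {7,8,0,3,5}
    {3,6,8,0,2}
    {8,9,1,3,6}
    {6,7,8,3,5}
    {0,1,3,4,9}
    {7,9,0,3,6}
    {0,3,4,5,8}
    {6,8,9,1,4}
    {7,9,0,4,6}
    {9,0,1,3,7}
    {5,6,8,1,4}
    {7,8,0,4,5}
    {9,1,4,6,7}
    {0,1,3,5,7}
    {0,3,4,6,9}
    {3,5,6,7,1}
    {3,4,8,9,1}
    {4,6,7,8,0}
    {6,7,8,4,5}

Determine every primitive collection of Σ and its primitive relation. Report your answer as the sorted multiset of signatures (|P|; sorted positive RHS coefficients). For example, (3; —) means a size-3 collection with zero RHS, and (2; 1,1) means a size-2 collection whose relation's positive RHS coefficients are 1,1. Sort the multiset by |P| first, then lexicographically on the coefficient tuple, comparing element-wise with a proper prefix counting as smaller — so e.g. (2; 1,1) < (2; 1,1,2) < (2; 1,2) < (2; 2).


Minimal non-faces — 15 found among 10 rays, 32 max cones:

  P={1,2}:  v_{1} + v_{2} = v_{0} ; sig = (2; 1)
  P={5,9}:  v_{5} + v_{9} = v_{1} ; sig = (2; 1)
  P={2,5}:  v_{2} + v_{5} = v_{0} + v_{7} + v_{8} ; sig = (2; 1,1,1)
  P={2,7}:  v_{2} + v_{7} = 2·v_{0} + v_{6} + v_{8} ; sig = (2; 1,1,2)
  P={2,9}:  v_{2} + v_{9} = 2·v_{3} + 2·v_{4} + v_{6} ; sig = (2; 1,2,2)
  P={7,8,9}:  v_{7} + v_{8} + v_{9} = 0 ; sig = (3; —)
  P={1,7,8}:  v_{1} + v_{7} + v_{8} = v_{5} ; sig = (3; 1)
  P={3,4,7}:  v_{3} + v_{4} + v_{7} = v_{0} ; sig = (3; 1)
  P={0,8,9}:  v_{0} + v_{8} + v_{9} = v_{3} + v_{4} ; sig = (3; 1,1)
  P={0,1,8}:  v_{0} + v_{1} + v_{8} = v_{3} + v_{4} + v_{5} ; sig = (3; 1,1,1)
  P={0,1,6}:  v_{0} + v_{1} + v_{6} = 2·v_{7} + v_{9} ; sig = (3; 1,2)
  P={0,5,6}:  v_{0} + v_{5} + v_{6} = 2·v_{7} ; sig = (3; 2)
  P={3,4,5,6}:  v_{3} + v_{4} + v_{5} + v_{6} = v_{7} ; sig = (4; 1)
  P={1,3,4,6}:  v_{1} + v_{3} + v_{4} + v_{6} = v_{7} + v_{9} ; sig = (4; 1,1)
  P={0,3,4,6,8}:  v_{0} + v_{3} + v_{4} + v_{6} + v_{8} = v_{2} ; sig = (5; 1)

so the primitive-relation signature multiset is
{ (2; 1) ×2,  (2; 1,1,1),  (2; 1,1,2),  (2; 1,2,2),  (3; —),  (3; 1) ×2,  (3; 1,1),  (3; 1,1,1),  (3; 1,2),  (3; 2),  (4; 1),  (4; 1,1),  (5; 1) }


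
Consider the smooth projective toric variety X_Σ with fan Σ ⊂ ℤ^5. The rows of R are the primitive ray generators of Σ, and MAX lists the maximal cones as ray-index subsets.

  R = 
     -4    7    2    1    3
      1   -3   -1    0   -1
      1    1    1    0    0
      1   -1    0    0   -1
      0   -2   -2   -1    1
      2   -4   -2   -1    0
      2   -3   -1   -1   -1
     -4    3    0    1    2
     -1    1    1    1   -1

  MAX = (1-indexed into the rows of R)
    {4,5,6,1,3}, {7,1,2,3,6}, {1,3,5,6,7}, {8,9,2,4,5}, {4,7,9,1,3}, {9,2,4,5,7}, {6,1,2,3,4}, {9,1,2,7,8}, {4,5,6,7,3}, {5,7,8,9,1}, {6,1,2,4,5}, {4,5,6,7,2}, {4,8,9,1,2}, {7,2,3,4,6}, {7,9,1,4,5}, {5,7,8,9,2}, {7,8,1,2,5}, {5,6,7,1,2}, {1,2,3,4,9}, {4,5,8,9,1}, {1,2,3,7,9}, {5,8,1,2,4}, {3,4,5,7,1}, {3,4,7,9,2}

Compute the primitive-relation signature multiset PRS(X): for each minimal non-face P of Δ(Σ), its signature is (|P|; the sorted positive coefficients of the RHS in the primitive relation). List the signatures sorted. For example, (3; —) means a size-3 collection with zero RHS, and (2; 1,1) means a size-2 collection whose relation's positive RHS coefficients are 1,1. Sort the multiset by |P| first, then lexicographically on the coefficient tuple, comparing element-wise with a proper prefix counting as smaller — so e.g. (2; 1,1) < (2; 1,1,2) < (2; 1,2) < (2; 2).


Primitive collections (9):

  {6,9}:  v_{6} + v_{9} = v_{2}  ⟹  sig = (2; 1)
  {3,8}:  v_{3} + v_{8} = v_{1} + v_{2}  ⟹  sig = (2; 1,1)
  {6,8}:  v_{6} + v_{8} = v_{1} + 2·v_{2} + v_{5}  ⟹  sig = (2; 1,1,2)
  {3,5,9}:  v_{3} + v_{5} + v_{9} = 0  ⟹  sig = (3; —)
  {2,3,5}:  v_{2} + v_{3} + v_{5} = v_{6}  ⟹  sig = (3; 1)
  {4,7,8}:  v_{4} + v_{7} + v_{8} = v_{5} + v_{9}  ⟹  sig = (3; 1,1)
  {1,2,4,7}:  v_{1} + v_{2} + v_{4} + v_{7} = 0  ⟹  sig = (4; —)
  {1,2,5,9}:  v_{1} + v_{2} + v_{5} + v_{9} = v_{8}  ⟹  sig = (4; 1)
  {1,4,6,7}:  v_{1} + v_{4} + v_{6} + v_{7} = v_{3} + v_{5}  ⟹  sig = (4; 1,1)

so the primitive-relation signature multiset is
[(2; 1), (2; 1,1), (2; 1,1,2), (3; —), (3; 1), (3; 1,1), (4; —), (4; 1), (4; 1,1)]


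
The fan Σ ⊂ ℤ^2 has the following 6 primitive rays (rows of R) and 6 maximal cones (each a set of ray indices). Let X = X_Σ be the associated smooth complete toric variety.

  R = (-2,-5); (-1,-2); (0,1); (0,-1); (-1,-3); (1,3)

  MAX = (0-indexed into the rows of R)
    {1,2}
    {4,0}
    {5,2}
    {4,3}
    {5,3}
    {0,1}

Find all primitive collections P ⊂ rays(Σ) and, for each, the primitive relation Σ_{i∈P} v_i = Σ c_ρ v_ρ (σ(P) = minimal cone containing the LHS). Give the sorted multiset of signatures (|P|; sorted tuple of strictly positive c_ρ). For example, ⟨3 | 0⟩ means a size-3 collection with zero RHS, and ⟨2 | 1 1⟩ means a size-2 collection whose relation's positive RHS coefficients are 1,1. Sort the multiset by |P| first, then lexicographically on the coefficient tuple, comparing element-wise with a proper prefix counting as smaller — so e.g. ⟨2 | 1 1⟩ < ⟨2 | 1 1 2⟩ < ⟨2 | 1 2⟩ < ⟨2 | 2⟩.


The 9 primitive collections of Σ (r=6, n=2):

  P={2,3}:  v_{2} + v_{3} = 0  ⇒ sig = ⟨2 | 0⟩
  P={4,5}:  v_{4} + v_{5} = 0  ⇒ sig = ⟨2 | 0⟩
  P={0,5}:  v_{0} + v_{5} = v_{1}  ⇒ sig = ⟨2 | 1⟩
  P={1,3}:  v_{1} + v_{3} = v_{4}  ⇒ sig = ⟨2 | 1⟩
  P={1,4}:  v_{1} + v_{4} = v_{0}  ⇒ sig = ⟨2 | 1⟩
  P={1,5}:  v_{1} + v_{5} = v_{2}  ⇒ sig = ⟨2 | 1⟩
  P={2,4}:  v_{2} + v_{4} = v_{1}  ⇒ sig = ⟨2 | 1⟩
  P={0,2}:  v_{0} + v_{2} = 2·v_{1}  ⇒ sig = ⟨2 | 2⟩
  P={0,3}:  v_{0} + v_{3} = 2·v_{4}  ⇒ sig = ⟨2 | 2⟩

Signatures (|P|; sorted positive RHS coefficients), sorted:
{ ⟨2 | 0⟩ ×2,  ⟨2 | 1⟩ ×5,  ⟨2 | 2⟩ ×2 }


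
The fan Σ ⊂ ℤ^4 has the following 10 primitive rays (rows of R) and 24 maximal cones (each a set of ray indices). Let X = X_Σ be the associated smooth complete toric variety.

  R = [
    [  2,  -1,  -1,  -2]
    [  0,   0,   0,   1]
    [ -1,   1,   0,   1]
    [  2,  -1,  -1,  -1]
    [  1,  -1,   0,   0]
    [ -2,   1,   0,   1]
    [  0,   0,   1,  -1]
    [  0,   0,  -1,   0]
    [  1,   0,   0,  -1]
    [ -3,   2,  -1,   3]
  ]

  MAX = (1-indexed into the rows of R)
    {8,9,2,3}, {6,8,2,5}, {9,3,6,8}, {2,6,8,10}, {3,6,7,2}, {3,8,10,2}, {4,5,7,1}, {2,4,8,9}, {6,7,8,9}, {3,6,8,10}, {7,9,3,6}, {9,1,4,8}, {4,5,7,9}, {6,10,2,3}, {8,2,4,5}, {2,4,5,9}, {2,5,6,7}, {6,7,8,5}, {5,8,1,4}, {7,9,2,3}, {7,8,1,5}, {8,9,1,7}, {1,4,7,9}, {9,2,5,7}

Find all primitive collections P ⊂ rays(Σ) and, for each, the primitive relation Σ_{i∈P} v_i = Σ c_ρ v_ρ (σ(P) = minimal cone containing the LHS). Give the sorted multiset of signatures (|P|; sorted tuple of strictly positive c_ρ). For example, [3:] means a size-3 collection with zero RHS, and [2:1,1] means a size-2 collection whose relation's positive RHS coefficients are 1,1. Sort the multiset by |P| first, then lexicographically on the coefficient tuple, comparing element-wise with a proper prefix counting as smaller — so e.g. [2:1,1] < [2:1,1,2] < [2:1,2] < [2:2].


Δ(Σ) — 10 vertices, 20 min non-faces:

  {1,2}:  v_{1} + v_{2} = v_{4}  so sig = [2:1]
  {3,5}:  v_{3} + v_{5} = v_{2}  so sig = [2:1]
  {4,6}:  v_{4} + v_{6} = v_{8}  so sig = [2:1]
  {1,3}:  v_{1} + v_{3} = v_{8} + v_{9}  so sig = [2:1,1]
  {7,10}:  v_{7} + v_{10} = v_{3} + v_{6}  so sig = [2:1,1]
  {3,4}:  v_{3} + v_{4} = v_{2} + v_{8} + v_{9}  so sig = [2:1,1,1]
  {4,10}:  v_{4} + v_{10} = v_{2} + v_{3} + 2·v_{8}  so sig = [2:1,1,2]
  {5,10}:  v_{5} + v_{10} = 2·v_{2} + v_{6} + v_{8}  so sig = [2:1,1,2]
  {1,6}:  v_{1} + v_{6} = v_{7} + 2·v_{8}  so sig = [2:1,2]
  {1,10}:  v_{1} + v_{10} = v_{3} + 2·v_{8}  so sig = [2:1,2]
  {9,10}:  v_{9} + v_{10} = 2·v_{3} + v_{8}  so sig = [2:1,2]
  {2,7,8}:  v_{2} + v_{7} + v_{8} = 0  so sig = [3:]
  {5,6,9}:  v_{5} + v_{6} + v_{9} = 0  so sig = [3:]
  {2,6,9}:  v_{2} + v_{6} + v_{9} = v_{3}  so sig = [3:1]
  {4,7,8}:  v_{4} + v_{7} + v_{8} = v_{1}  so sig = [3:1]
  {5,8,9}:  v_{5} + v_{8} + v_{9} = v_{4}  so sig = [3:1]
  {2,4,7}:  v_{2} + v_{4} + v_{7} = v_{5} + v_{9}  so sig = [3:1,1]
  {3,7,8}:  v_{3} + v_{7} + v_{8} = v_{6} + v_{9}  so sig = [3:1,1]
  {1,5,9}:  v_{1} + v_{5} + v_{9} = 2·v_{4} + v_{7}  so sig = [3:1,2]
  {2,3,6,8}:  v_{2} + v_{3} + v_{6} + v_{8} = v_{10}  so sig = [4:1]

Signatures (|P|; sorted positive RHS coefficients), sorted:
{ [2:1] ×3,  [2:1,1] ×2,  [2:1,1,1],  [2:1,1,2] ×2,  [2:1,2] ×3,  [3:] ×2,  [3:1] ×3,  [3:1,1] ×2,  [3:1,2],  [4:1] }


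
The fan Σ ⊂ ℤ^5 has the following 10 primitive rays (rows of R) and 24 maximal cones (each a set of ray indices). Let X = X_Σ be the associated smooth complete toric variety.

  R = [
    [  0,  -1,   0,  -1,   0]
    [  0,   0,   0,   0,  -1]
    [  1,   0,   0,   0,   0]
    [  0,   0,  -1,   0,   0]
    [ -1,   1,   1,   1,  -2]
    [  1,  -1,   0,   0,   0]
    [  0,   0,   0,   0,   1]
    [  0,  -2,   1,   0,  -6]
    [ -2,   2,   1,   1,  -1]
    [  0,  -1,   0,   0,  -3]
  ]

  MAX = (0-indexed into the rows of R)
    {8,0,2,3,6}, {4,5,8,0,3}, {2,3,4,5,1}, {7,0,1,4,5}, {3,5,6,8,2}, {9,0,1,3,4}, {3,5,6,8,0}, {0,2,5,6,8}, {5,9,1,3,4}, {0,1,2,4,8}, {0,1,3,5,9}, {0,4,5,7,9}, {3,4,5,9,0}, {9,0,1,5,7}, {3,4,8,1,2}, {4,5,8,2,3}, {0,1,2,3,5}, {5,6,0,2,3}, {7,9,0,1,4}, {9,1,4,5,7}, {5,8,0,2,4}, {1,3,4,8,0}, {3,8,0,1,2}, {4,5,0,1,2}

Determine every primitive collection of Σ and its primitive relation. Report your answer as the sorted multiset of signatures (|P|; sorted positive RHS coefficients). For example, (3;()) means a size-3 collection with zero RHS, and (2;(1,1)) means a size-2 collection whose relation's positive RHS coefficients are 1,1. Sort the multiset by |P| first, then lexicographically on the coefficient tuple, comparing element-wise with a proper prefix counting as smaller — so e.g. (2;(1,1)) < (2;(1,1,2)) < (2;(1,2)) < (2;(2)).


The 14 primitive collections of Σ (r=10, n=5):

  • {1,6}:  v_{1} + v_{6} = 0  →  sig = (2;())
  • {4,6}:  v_{4} + v_{6} = v_{5} + v_{8}  →  sig = (2;(1,1))
  • {6,7}:  v_{6} + v_{7} = v_{0} + v_{4} + v_{5} + v_{9}  →  sig = (2;(1,1,1,1))
  • {6,9}:  v_{6} + v_{9} = v_{0} + v_{3} + v_{4} + v_{5}  →  sig = (2;(1,1,1,1))
  • {7,8}:  v_{7} + v_{8} = v_{0} + 2·v_{4} + v_{9}  →  sig = (2;(1,1,2))
  • {8,9}:  v_{8} + v_{9} = v_{0} + v_{3} + 2·v_{4}  →  sig = (2;(1,1,2))
  • {2,7}:  v_{2} + v_{7} = v_{0} + 4·v_{1} + v_{4} + 2·v_{5}  →  sig = (2;(1,1,2,4))
  • {2,9}:  v_{2} + v_{9} = 3·v_{1} + v_{5}  →  sig = (2;(1,3))
  • {3,7}:  v_{3} + v_{7} = 2·v_{9}  →  sig = (2;(2))
  • {1,5,8}:  v_{1} + v_{5} + v_{8} = v_{4}  →  sig = (3;(1))
  • {0,2,3,4}:  v_{0} + v_{2} + v_{3} + v_{4} = 2·v_{1}  →  sig = (4;(2))
  • {0,1,3,4,5}:  v_{0} + v_{1} + v_{3} + v_{4} + v_{5} = v_{9}  →  sig = (5;(1))
  • {0,1,4,5,9}:  v_{0} + v_{1} + v_{4} + v_{5} + v_{9} = v_{7}  →  sig = (5;(1))
  • {0,2,3,5,8}:  v_{0} + v_{2} + v_{3} + v_{5} + v_{8} = v_{1}  →  sig = (5;(1))

Signatures (|P|; sorted positive RHS coefficients), sorted:
    (2;())
    (2;(1,1))
    (2;(1,1,1,1))
    (2;(1,1,1,1))
    (2;(1,1,2))
    (2;(1,1,2))
    (2;(1,1,2,4))
    (2;(1,3))
    (2;(2))
    (3;(1))
    (4;(2))
    (5;(1))
    (5;(1))
    (5;(1))


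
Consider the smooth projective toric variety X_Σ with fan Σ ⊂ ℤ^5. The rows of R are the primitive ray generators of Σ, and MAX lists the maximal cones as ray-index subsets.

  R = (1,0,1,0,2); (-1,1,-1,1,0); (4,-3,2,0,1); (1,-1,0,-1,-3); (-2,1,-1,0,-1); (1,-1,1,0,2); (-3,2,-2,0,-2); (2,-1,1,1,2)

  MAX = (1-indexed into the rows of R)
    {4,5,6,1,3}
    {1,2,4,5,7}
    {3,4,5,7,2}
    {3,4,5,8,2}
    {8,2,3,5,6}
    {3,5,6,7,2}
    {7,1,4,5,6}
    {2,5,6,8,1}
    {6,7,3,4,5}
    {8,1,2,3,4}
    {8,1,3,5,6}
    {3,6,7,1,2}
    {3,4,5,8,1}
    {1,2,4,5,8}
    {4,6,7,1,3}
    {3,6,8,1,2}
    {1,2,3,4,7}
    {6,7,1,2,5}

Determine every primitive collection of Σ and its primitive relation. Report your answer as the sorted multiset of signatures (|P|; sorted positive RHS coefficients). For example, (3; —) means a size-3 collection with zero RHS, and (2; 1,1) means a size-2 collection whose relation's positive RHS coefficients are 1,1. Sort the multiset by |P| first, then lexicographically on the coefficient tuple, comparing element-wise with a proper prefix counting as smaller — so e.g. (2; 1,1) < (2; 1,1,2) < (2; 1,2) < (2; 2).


Primitive collections (5):

  P = {7,8}:  v_{7} + v_{8} = v_{2}  ⟹  sig = (2; 1)
  P = {4,6,8}:  v_{4} + v_{6} + v_{8} = v_{3}  ⟹  sig = (3; 1)
  P = {2,4,6}:  v_{2} + v_{4} + v_{6} = v_{3} + v_{7}  ⟹  sig = (3; 1,1)
  P = {1,3,5,7}:  v_{1} + v_{3} + v_{5} + v_{7} = 0  ⟹  sig = (4; —)
  P = {1,2,3,5}:  v_{1} + v_{2} + v_{3} + v_{5} = v_{8}  ⟹  sig = (4; 1)

Hence PRS(X_Σ) =
[(2; 1), (3; 1), (3; 1,1), (4; —), (4; 1)]


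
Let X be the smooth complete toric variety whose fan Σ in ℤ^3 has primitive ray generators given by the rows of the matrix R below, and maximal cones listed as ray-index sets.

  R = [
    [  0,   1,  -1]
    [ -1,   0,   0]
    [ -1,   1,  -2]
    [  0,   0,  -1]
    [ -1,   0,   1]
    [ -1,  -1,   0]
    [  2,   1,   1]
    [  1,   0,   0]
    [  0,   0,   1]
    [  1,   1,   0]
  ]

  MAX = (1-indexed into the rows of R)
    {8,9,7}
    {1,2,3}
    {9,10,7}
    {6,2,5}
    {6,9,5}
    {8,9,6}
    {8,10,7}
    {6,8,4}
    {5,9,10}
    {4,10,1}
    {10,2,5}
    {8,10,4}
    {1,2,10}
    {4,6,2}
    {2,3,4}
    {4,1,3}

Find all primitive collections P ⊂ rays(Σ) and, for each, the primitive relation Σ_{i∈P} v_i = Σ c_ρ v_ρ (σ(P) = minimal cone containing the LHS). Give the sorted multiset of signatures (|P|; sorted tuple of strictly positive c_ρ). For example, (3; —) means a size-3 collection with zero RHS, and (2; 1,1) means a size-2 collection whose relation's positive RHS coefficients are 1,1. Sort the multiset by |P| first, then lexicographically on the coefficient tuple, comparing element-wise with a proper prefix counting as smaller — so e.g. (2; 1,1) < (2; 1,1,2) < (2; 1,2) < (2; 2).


Minimal non-faces — 24 found among 10 rays, 16 max cones:

  P = {2,8}:  v_{2} + v_{8} = 0  ⇒ sig = (2; —)
  P = {4,9}:  v_{4} + v_{9} = 0  ⇒ sig = (2; —)
  P = {6,10}:  v_{6} + v_{10} = 0  ⇒ sig = (2; —)
  P = {2,9}:  v_{2} + v_{9} = v_{5}  ⇒ sig = (2; 1)
  P = {4,5}:  v_{4} + v_{5} = v_{2}  ⇒ sig = (2; 1)
  P = {5,8}:  v_{5} + v_{8} = v_{9}  ⇒ sig = (2; 1)
  P = {1,6}:  v_{1} + v_{6} = v_{2} + v_{4}  ⇒ sig = (2; 1,1)
  P = {1,8}:  v_{1} + v_{8} = v_{4} + v_{10}  ⇒ sig = (2; 1,1)
  P = {1,9}:  v_{1} + v_{9} = v_{2} + v_{10}  ⇒ sig = (2; 1,1)
  P = {2,7}:  v_{2} + v_{7} = v_{9} + v_{10}  ⇒ sig = (2; 1,1)
  P = {3,7}:  v_{3} + v_{7} = v_{1} + v_{10}  ⇒ sig = (2; 1,1)
  P = {3,8}:  v_{3} + v_{8} = v_{1} + v_{4}  ⇒ sig = (2; 1,1)
  P = {3,9}:  v_{3} + v_{9} = v_{1} + v_{2}  ⇒ sig = (2; 1,1)
  P = {4,7}:  v_{4} + v_{7} = v_{8} + v_{10}  ⇒ sig = (2; 1,1)
  P = {6,7}:  v_{6} + v_{7} = v_{8} + v_{9}  ⇒ sig = (2; 1,1)
  P = {1,5}:  v_{1} + v_{5} = 2·v_{2} + v_{10}  ⇒ sig = (2; 1,2)
  P = {3,5}:  v_{3} + v_{5} = v_{1} + 2·v_{2}  ⇒ sig = (2; 1,2)
  P = {5,7}:  v_{5} + v_{7} = 2·v_{9} + v_{10}  ⇒ sig = (2; 1,2)
  P = {1,7}:  v_{1} + v_{7} = 2·v_{10}  ⇒ sig = (2; 2)
  P = {3,10}:  v_{3} + v_{10} = 2·v_{1}  ⇒ sig = (2; 2)
  P = {3,6}:  v_{3} + v_{6} = 2·v_{2} + 2·v_{4}  ⇒ sig = (2; 2,2)
  P = {1,2,4}:  v_{1} + v_{2} + v_{4} = v_{3}  ⇒ sig = (3; 1)
  P = {2,4,10}:  v_{2} + v_{4} + v_{10} = v_{1}  ⇒ sig = (3; 1)
  P = {8,9,10}:  v_{8} + v_{9} + v_{10} = v_{7}  ⇒ sig = (3; 1)

Hence PRS(X_Σ) =
    (2; —)
    (2; —)
    (2; —)
    (2; 1)
    (2; 1)
    (2; 1)
    (2; 1,1)
    (2; 1,1)
    (2; 1,1)
    (2; 1,1)
    (2; 1,1)
    (2; 1,1)
    (2; 1,1)
    (2; 1,1)
    (2; 1,1)
    (2; 1,2)
    (2; 1,2)
    (2; 1,2)
    (2; 2)
    (2; 2)
    (2; 2,2)
    (3; 1)
    (3; 1)
    (3; 1)


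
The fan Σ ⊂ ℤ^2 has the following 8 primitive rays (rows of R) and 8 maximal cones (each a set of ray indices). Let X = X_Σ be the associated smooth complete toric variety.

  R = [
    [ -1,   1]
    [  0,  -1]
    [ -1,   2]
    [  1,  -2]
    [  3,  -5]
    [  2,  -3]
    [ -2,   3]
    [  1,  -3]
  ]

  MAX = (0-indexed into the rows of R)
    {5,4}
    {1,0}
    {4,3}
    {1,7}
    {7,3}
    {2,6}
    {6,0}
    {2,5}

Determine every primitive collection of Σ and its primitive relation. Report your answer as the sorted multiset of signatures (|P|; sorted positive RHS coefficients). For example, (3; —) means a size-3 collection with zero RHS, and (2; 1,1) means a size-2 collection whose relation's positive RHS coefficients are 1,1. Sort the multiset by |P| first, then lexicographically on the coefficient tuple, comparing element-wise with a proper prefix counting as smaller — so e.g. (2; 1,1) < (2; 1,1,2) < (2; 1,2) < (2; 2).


20 collections generate NE(X_Σ); each relation:

  P={2,3}:  v_{2} + v_{3} = 0  ⟹  sig = (2; —)
  P={5,6}:  v_{5} + v_{6} = 0  ⟹  sig = (2; —)
  P={0,2}:  v_{0} + v_{2} = v_{6}  ⟹  sig = (2; 1)
  P={0,3}:  v_{0} + v_{3} = v_{1}  ⟹  sig = (2; 1)
  P={0,5}:  v_{0} + v_{5} = v_{3}  ⟹  sig = (2; 1)
  P={1,2}:  v_{1} + v_{2} = v_{0}  ⟹  sig = (2; 1)
  P={1,3}:  v_{1} + v_{3} = v_{7}  ⟹  sig = (2; 1)
  P={2,4}:  v_{2} + v_{4} = v_{5}  ⟹  sig = (2; 1)
  P={2,7}:  v_{2} + v_{7} = v_{1}  ⟹  sig = (2; 1)
  P={3,5}:  v_{3} + v_{5} = v_{4}  ⟹  sig = (2; 1)
  P={3,6}:  v_{3} + v_{6} = v_{0}  ⟹  sig = (2; 1)
  P={4,6}:  v_{4} + v_{6} = v_{3}  ⟹  sig = (2; 1)
  P={6,7}:  v_{6} + v_{7} = v_{0} + v_{1}  ⟹  sig = (2; 1,1)
  P={0,4}:  v_{0} + v_{4} = 2·v_{3}  ⟹  sig = (2; 2)
  P={0,7}:  v_{0} + v_{7} = 2·v_{1}  ⟹  sig = (2; 2)
  P={1,5}:  v_{1} + v_{5} = 2·v_{3}  ⟹  sig = (2; 2)
  P={1,6}:  v_{1} + v_{6} = 2·v_{0}  ⟹  sig = (2; 2)
  P={1,4}:  v_{1} + v_{4} = 3·v_{3}  ⟹  sig = (2; 3)
  P={5,7}:  v_{5} + v_{7} = 3·v_{3}  ⟹  sig = (2; 3)
  P={4,7}:  v_{4} + v_{7} = 4·v_{3}  ⟹  sig = (2; 4)

Hence PRS(X_Σ) =
    |P|=2: 20 collections, coeffs (), (), (1), (1), (1), (1), (1), (1), (1), (1), (1), (1), (1,1), (2), (2), (2), (2), (3), (3), (4)


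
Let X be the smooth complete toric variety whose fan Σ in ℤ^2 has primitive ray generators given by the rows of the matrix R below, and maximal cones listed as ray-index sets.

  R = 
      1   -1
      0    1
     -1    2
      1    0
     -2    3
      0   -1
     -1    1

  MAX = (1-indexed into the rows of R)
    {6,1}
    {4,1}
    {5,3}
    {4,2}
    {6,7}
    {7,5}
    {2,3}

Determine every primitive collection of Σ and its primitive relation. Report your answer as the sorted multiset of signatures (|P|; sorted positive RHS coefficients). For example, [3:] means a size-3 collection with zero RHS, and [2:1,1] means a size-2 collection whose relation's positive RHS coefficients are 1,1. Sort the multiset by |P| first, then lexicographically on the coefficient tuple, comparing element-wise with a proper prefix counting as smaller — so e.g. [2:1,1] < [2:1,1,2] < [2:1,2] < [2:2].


|primitive collections| = 14. Relations:

  P = {1,7}:  v_{1} + v_{7} = 0  ⇒ sig = [2:]
  P = {2,6}:  v_{2} + v_{6} = 0  ⇒ sig = [2:]
  P = {1,2}:  v_{1} + v_{2} = v_{4}  ⇒ sig = [2:1]
  P = {1,3}:  v_{1} + v_{3} = v_{2}  ⇒ sig = [2:1]
  P = {1,5}:  v_{1} + v_{5} = v_{3}  ⇒ sig = [2:1]
  P = {2,7}:  v_{2} + v_{7} = v_{3}  ⇒ sig = [2:1]
  P = {3,6}:  v_{3} + v_{6} = v_{7}  ⇒ sig = [2:1]
  P = {3,7}:  v_{3} + v_{7} = v_{5}  ⇒ sig = [2:1]
  P = {4,6}:  v_{4} + v_{6} = v_{1}  ⇒ sig = [2:1]
  P = {4,7}:  v_{4} + v_{7} = v_{2}  ⇒ sig = [2:1]
  P = {4,5}:  v_{4} + v_{5} = v_{2} + v_{3}  ⇒ sig = [2:1,1]
  P = {2,5}:  v_{2} + v_{5} = 2·v_{3}  ⇒ sig = [2:2]
  P = {3,4}:  v_{3} + v_{4} = 2·v_{2}  ⇒ sig = [2:2]
  P = {5,6}:  v_{5} + v_{6} = 2·v_{7}  ⇒ sig = [2:2]

Sorted signature multiset PRS(X):
    [2:]
    [2:]
    [2:1]
    [2:1]
    [2:1]
    [2:1]
    [2:1]
    [2:1]
    [2:1]
    [2:1]
    [2:1,1]
    [2:2]
    [2:2]
    [2:2]


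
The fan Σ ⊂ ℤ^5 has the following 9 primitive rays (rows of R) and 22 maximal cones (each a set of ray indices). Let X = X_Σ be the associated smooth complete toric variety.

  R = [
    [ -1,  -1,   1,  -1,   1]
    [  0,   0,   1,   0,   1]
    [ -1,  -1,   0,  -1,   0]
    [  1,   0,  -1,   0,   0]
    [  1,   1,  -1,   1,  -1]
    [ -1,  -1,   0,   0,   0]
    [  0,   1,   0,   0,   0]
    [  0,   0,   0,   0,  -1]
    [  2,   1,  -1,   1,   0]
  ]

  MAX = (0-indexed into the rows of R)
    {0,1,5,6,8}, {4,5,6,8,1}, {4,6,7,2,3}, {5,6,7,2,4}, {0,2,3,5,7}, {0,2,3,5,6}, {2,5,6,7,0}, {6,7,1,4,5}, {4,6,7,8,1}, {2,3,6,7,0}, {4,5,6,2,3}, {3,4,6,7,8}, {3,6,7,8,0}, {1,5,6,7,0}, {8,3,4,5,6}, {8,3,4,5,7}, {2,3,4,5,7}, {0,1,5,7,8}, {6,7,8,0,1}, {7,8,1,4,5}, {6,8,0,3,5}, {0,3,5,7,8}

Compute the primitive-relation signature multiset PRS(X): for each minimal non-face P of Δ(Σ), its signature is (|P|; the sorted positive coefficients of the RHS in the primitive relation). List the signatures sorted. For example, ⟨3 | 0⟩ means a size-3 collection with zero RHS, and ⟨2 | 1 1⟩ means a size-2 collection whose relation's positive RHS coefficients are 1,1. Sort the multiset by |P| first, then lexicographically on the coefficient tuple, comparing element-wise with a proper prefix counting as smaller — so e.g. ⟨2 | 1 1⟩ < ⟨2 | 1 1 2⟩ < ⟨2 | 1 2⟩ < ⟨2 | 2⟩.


Δ(Σ) — 9 vertices, 6 min non-faces:

  P = {0,4}:  v_{0} + v_{4} = 0 — sig = ⟨2 | 0⟩
  P = {1,2}:  v_{1} + v_{2} = v_{0} — sig = ⟨2 | 1⟩
  P = {2,8}:  v_{2} + v_{8} = v_{3} — sig = ⟨2 | 1⟩
  P = {1,3}:  v_{1} + v_{3} = v_{0} + v_{8} — sig = ⟨2 | 1 1⟩
  P = {5,6,7,8}:  v_{5} + v_{6} + v_{7} + v_{8} = v_{4} — sig = ⟨4 | 1⟩
  P = {3,5,6,7}:  v_{3} + v_{5} + v_{6} + v_{7} = v_{2} + v_{4} — sig = ⟨4 | 1 1⟩

so the primitive-relation signature multiset is
{ ⟨2 | 0⟩,  ⟨2 | 1⟩ ×2,  ⟨2 | 1 1⟩,  ⟨4 | 1⟩,  ⟨4 | 1 1⟩ }


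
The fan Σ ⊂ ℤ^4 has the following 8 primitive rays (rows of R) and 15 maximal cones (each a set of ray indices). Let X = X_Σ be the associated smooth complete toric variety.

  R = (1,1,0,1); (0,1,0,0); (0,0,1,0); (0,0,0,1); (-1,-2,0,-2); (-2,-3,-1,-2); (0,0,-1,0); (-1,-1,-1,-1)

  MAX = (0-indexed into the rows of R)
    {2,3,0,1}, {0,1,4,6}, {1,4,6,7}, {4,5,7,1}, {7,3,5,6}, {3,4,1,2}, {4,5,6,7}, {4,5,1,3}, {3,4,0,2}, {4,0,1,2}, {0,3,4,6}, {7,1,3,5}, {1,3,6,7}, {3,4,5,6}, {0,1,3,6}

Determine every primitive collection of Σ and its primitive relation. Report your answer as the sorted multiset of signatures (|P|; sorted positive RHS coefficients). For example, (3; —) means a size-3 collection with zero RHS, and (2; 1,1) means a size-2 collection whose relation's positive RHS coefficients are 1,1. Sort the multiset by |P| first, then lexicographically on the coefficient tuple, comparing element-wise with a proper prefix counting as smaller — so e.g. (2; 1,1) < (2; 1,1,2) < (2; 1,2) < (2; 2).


The 9 primitive collections of Σ (r=8, n=4):

  • {2,6}:  v_{2} + v_{6} = 0  ⇒ sig = (2; —)
  • {0,7}:  v_{0} + v_{7} = v_{6}  ⇒ sig = (2; 1)
  • {0,5}:  v_{0} + v_{5} = v_{3} + v_{4} + v_{6}  ⇒ sig = (2; 1,1,1)
  • {2,7}:  v_{2} + v_{7} = v_{1} + v_{3} + v_{4}  ⇒ sig = (2; 1,1,1)
  • {2,5}:  v_{2} + v_{5} = v_{1} + 2·v_{3} + 2·v_{4}  ⇒ sig = (2; 1,2,2)
  • {3,4,7}:  v_{3} + v_{4} + v_{7} = v_{5}  ⇒ sig = (3; 1)
  • {1,5,6}:  v_{1} + v_{5} + v_{6} = 2·v_{7}  ⇒ sig = (3; 2)
  • {0,1,3,4}:  v_{0} + v_{1} + v_{3} + v_{4} = 0  ⇒ sig = (4; —)
  • {1,3,4,6}:  v_{1} + v_{3} + v_{4} + v_{6} = v_{7}  ⇒ sig = (4; 1)

Sorted signature multiset PRS(X):
[(2; —), (2; 1), (2; 1,1,1), (2; 1,1,1), (2; 1,2,2), (3; 1), (3; 2), (4; —), (4; 1)]


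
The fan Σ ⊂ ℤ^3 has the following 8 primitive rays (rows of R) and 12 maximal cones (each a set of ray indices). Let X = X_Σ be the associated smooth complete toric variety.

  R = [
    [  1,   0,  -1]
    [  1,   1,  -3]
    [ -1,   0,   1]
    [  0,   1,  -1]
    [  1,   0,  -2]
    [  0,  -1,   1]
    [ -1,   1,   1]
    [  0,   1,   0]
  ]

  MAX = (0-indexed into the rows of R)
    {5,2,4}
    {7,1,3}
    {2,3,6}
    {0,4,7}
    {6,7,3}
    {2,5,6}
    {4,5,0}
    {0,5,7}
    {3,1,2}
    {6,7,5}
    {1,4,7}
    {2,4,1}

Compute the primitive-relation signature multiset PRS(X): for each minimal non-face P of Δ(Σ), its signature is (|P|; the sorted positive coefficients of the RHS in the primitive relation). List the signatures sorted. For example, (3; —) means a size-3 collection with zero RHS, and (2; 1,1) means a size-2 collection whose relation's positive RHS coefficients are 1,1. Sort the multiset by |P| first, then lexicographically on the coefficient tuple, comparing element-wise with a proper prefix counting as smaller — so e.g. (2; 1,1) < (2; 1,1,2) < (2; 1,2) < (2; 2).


Δ(Σ) — 8 vertices, 11 min non-faces:

  P={0,2}:  v_{0} + v_{2} = 0  ⇒ sig = (2; —)
  P={3,5}:  v_{3} + v_{5} = 0  ⇒ sig = (2; —)
  P={0,6}:  v_{0} + v_{6} = v_{7}  ⇒ sig = (2; 1)
  P={1,5}:  v_{1} + v_{5} = v_{4}  ⇒ sig = (2; 1)
  P={2,7}:  v_{2} + v_{7} = v_{6}  ⇒ sig = (2; 1)
  P={3,4}:  v_{3} + v_{4} = v_{1}  ⇒ sig = (2; 1)
  P={4,6}:  v_{4} + v_{6} = v_{3}  ⇒ sig = (2; 1)
  P={0,3}:  v_{0} + v_{3} = v_{4} + v_{7}  ⇒ sig = (2; 1,1)
  P={0,1}:  v_{0} + v_{1} = 2·v_{4} + v_{7}  ⇒ sig = (2; 1,2)
  P={1,6}:  v_{1} + v_{6} = 2·v_{3}  ⇒ sig = (2; 2)
  P={4,5,7}:  v_{4} + v_{5} + v_{7} = v_{0}  ⇒ sig = (3; 1)

so the primitive-relation signature multiset is
[(2; —), (2; —), (2; 1), (2; 1), (2; 1), (2; 1), (2; 1), (2; 1,1), (2; 1,2), (2; 2), (3; 1)]
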